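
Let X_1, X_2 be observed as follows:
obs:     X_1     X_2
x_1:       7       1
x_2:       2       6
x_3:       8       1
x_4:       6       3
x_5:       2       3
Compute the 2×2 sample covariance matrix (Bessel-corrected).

Step 1 — column means:
  mean(X_1) = (7 + 2 + 8 + 6 + 2) / 5 = 25/5 = 5
  mean(X_2) = (1 + 6 + 1 + 3 + 3) / 5 = 14/5 = 2.8

Step 2 — sample covariance S[i,j] = (1/(n-1)) · Σ_k (x_{k,i} - mean_i) · (x_{k,j} - mean_j), with n-1 = 4.
  S[X_1,X_1] = ((2)·(2) + (-3)·(-3) + (3)·(3) + (1)·(1) + (-3)·(-3)) / 4 = 32/4 = 8
  S[X_1,X_2] = ((2)·(-1.8) + (-3)·(3.2) + (3)·(-1.8) + (1)·(0.2) + (-3)·(0.2)) / 4 = -19/4 = -4.75
  S[X_2,X_2] = ((-1.8)·(-1.8) + (3.2)·(3.2) + (-1.8)·(-1.8) + (0.2)·(0.2) + (0.2)·(0.2)) / 4 = 16.8/4 = 4.2

S is symmetric (S[j,i] = S[i,j]). Assembling:

S = [[8, -4.75],
 [-4.75, 4.2]]


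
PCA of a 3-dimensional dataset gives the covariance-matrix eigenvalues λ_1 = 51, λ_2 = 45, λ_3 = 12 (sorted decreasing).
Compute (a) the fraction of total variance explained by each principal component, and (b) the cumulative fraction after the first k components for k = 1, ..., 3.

Step 1 — total variance = trace(Sigma) = Σ λ_i = 51 + 45 + 12 = 108.

Step 2 — fraction explained by component i = λ_i / Σ λ:
  PC1: 51/108 = 0.4722
  PC2: 45/108 = 0.4167
  PC3: 12/108 = 0.1111

Step 3 — cumulative fraction after k components = (λ_1 + ... + λ_k) / Σ λ:
  k = 1: 51/108 = 0.4722
  k = 2: (51 + 45)/108 = 96/108 = 0.8889
  k = 3: (51 + 45 + 12)/108 = 108/108 = 1

Summary (fraction, with percent):

explained: PC1 0.4722 (47.22%), PC2 0.4167 (41.67%), PC3 0.1111 (11.11%);  cumulative: 0.4722, 0.8889, 1


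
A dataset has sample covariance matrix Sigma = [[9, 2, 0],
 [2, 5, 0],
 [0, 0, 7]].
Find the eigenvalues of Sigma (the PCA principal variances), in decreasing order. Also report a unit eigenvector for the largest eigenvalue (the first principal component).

Step 1 — characteristic polynomial p(λ) = det(λI - Sigma) = λ³ - tr·λ² + c_1·λ - det, where tr = trace, c_1 = sum of the principal 2×2 minors, det = det(Sigma):
  tr = 9 + 5 + 7 = 21,
  c_1 = (9·5 - (2)²) + (9·7 - (0)²) + (5·7 - (0)²) = 41 + 63 + 35 = 139,
  det = 9·(5·7 - (0)²) - (2)·((2)·7 - (0)·(0)) + (0)·((2)·(0) - 5·(0)) = 9·(35) - (2)·(14) + (0)·(0) = 287.
  So p(λ) = λ³ - 21λ² + 139λ - 287.
Step 2 — look for an integer root (rational root theorem: any rational root is an integer divisor of 287). Testing λ = 7:
  p(7) = 343 - 1029 + 973 - 287 = 0  ✓
  Dividing out (λ - 7): p(λ) = (λ - 7)(λ² - 14λ + 41).
Step 3 — remaining eigenvalues from the quadratic λ² - 14λ + 41 = 0:
  Δ = 14² - 4·41 = 196 - 164 = 32,  λ = (14 ± √32)/2 = (14 ± 5.6569)/2 ≈ 9.8284 or 4.1716.
  Sorted: λ_1 = 9.8284,  λ_2 = 7,  λ_3 = 4.1716  (check: sum = 21 = tr ✓).

Step 4 — unit eigenvector for λ_1 ≈ 9.8284: v spans the null space of (Sigma - λ_1 I), whose rows are
  r_1 = (-0.8284, 2, 0),  r_2 = (2, -4.8284, 0),  r_3 = (0, 0, -2.8284).
  v is orthogonal to every row, so take v ∝ r_1 × r_3 = ((2)·(-2.8284) - (0)·(0), (0)·(0) - (-0.8284)·(-2.8284), (-0.8284)·(0) - (2)·(0)) ≈ (-5.6569, -2.3431, 0).
  Rescale (multiply by -1 so the first nonzero entry is positive): u = (5.6569, 2.3431, 0).
  ||u|| = √((5.6569)² + (2.3431)² + (0)²) = √(37.4903) ≈ 6.1229,  v_1 = u/||u|| ≈ (0.9239, 0.3827, 0) (||v_1|| = 1).

λ_1 = 9.8284,  λ_2 = 7,  λ_3 = 4.1716;  v_1 ≈ (0.9239, 0.3827, 0)


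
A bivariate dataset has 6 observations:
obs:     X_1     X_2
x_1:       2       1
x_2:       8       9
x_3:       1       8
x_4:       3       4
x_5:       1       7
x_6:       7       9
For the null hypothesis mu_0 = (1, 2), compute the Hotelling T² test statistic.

Step 1 — sample mean vector:
  mean(X_1) = (2 + 8 + 1 + 3 + 1 + 7) / 6 = 22/6 = 3.6667
  mean(X_2) = (1 + 9 + 8 + 4 + 7 + 9) / 6 = 38/6 = 6.3333
  x̄ = (3.6667, 6.3333),  deviation x̄ - mu_0 = (3.6667, 6.3333) - (1, 2) = (2.6667, 4.3333).

Step 2 — sample covariance matrix, S[i,j] = (1/(n-1)) · Σ_k (x_{k,i} - mean_i) · (x_{k,j} - mean_j), divisor n-1 = 5:
  S[X_1,X_1] = ((-1.6667)·(-1.6667) + (4.3333)·(4.3333) + (-2.6667)·(-2.6667) + (-0.6667)·(-0.6667) + (-2.6667)·(-2.6667) + (3.3333)·(3.3333)) / 5 = 47.3333/5 = 9.4667
  S[X_1,X_2] = ((-1.6667)·(-5.3333) + (4.3333)·(2.6667) + (-2.6667)·(1.6667) + (-0.6667)·(-2.3333) + (-2.6667)·(0.6667) + (3.3333)·(2.6667)) / 5 = 24.6667/5 = 4.9333
  S[X_2,X_2] = ((-5.3333)·(-5.3333) + (2.6667)·(2.6667) + (1.6667)·(1.6667) + (-2.3333)·(-2.3333) + (0.6667)·(0.6667) + (2.6667)·(2.6667)) / 5 = 51.3333/5 = 10.2667
  S = [[9.4667, 4.9333],
 [4.9333, 10.2667]].

Step 3 — invert S. det(S) = 9.4667·10.2667 - (4.9333)² = 72.8533.
  S^{-1} = (1/det) · [[d, -b], [-b, a]] = [[0.1409, -0.0677],
 [-0.0677, 0.1299]].

Step 4 — quadratic form (x̄ - mu_0)^T · S^{-1} · (x̄ - mu_0):
  S^{-1} · (x̄ - mu_0) = (0.0824, 0.3825),
  (x̄ - mu_0)^T · [...] = (2.6667)·(0.0824) + (4.3333)·(0.3825) = 1.8771.

Step 5 — scale by n: T² = 6 · 1.8771 = 11.2628.

T² ≈ 11.2628


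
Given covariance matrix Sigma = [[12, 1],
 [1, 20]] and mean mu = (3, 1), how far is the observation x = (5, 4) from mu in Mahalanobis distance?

Step 1 — centre the observation: (x - mu) = (2, 3).

Step 2 — invert Sigma. det(Sigma) = 12·20 - (1)² = 239.
  Sigma^{-1} = (1/det) · [[d, -b], [-b, a]] = [[0.0837, -0.0042],
 [-0.0042, 0.0502]].

Step 3 — form the quadratic (x - mu)^T · Sigma^{-1} · (x - mu):
  Sigma^{-1} · (x - mu) = (0.1548, 0.1423).
  (x - mu)^T · [Sigma^{-1} · (x - mu)] = (2)·(0.1548) + (3)·(0.1423) = 0.7364.

Step 4 — take square root: d = √(0.7364) ≈ 0.8581.

d(x, mu) = √(0.7364) ≈ 0.8581


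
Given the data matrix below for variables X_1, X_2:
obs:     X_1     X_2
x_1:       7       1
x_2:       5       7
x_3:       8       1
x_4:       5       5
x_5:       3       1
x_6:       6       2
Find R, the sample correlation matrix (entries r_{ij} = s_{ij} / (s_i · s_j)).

Step 1 — column means:
  mean(X_1) = (7 + 5 + 8 + 5 + 3 + 6) / 6 = 34/6 = 5.6667
  mean(X_2) = (1 + 7 + 1 + 5 + 1 + 2) / 6 = 17/6 = 2.8333

Step 2 — sample variances and covariances s[i,j] = (1/(n-1)) · Σ_k (x_{k,i} - mean_i) · (x_{k,j} - mean_j), with n-1 = 5:
  s[X_1,X_1] = ((1.3333)·(1.3333) + (-0.6667)·(-0.6667) + (2.3333)·(2.3333) + (-0.6667)·(-0.6667) + (-2.6667)·(-2.6667) + (0.3333)·(0.3333)) / 5 = 15.3333/5 = 3.0667
  s[X_1,X_2] = ((1.3333)·(-1.8333) + (-0.6667)·(4.1667) + (2.3333)·(-1.8333) + (-0.6667)·(2.1667) + (-2.6667)·(-1.8333) + (0.3333)·(-0.8333)) / 5 = -6.3333/5 = -1.2667
  s[X_2,X_2] = ((-1.8333)·(-1.8333) + (4.1667)·(4.1667) + (-1.8333)·(-1.8333) + (2.1667)·(2.1667) + (-1.8333)·(-1.8333) + (-0.8333)·(-0.8333)) / 5 = 32.8333/5 = 6.5667
  Sample standard deviations s_i = √(s[i,i]):
  s(X_1) = √(3.0667) = 1.7512
  s(X_2) = √(6.5667) = 2.5626

Step 3 — r_{ij} = s_{ij} / (s_i · s_j):
  r[X_1,X_1] = 1 (diagonal).
  r[X_1,X_2] = -1.2667 / (1.7512 · 2.5626) = -1.2667 / 4.4875 = -0.2823
  r[X_2,X_2] = 1 (diagonal).

R is symmetric with unit diagonal. Assembling:

R = [[1, -0.2823],
 [-0.2823, 1]]


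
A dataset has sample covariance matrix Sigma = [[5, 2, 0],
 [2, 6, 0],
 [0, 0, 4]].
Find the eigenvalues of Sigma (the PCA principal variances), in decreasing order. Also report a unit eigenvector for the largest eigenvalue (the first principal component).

Step 1 — characteristic polynomial p(λ) = det(λI - Sigma) = λ³ - tr·λ² + c_1·λ - det, where tr = trace, c_1 = sum of the principal 2×2 minors, det = det(Sigma):
  tr = 5 + 6 + 4 = 15,
  c_1 = (5·6 - (2)²) + (5·4 - (0)²) + (6·4 - (0)²) = 26 + 20 + 24 = 70,
  det = 5·(6·4 - (0)²) - (2)·((2)·4 - (0)·(0)) + (0)·((2)·(0) - 6·(0)) = 5·(24) - (2)·(8) + (0)·(0) = 104.
  So p(λ) = λ³ - 15λ² + 70λ - 104.
Step 2 — look for an integer root (rational root theorem: any rational root is an integer divisor of 104). Testing λ = 4:
  p(4) = 64 - 240 + 280 - 104 = 0  ✓
  Dividing out (λ - 4): p(λ) = (λ - 4)(λ² - 11λ + 26).
Step 3 — remaining eigenvalues from the quadratic λ² - 11λ + 26 = 0:
  Δ = 11² - 4·26 = 121 - 104 = 17,  λ = (11 ± √17)/2 = (11 ± 4.1231)/2 ≈ 7.5616 or 3.4384.
  Sorted: λ_1 = 7.5616,  λ_2 = 4,  λ_3 = 3.4384  (check: sum = 15 = tr ✓).

Step 4 — unit eigenvector for λ_1 ≈ 7.5616: v spans the null space of (Sigma - λ_1 I), whose rows are
  r_1 = (-2.5616, 2, 0),  r_2 = (2, -1.5616, 0),  r_3 = (0, 0, -3.5616).
  v is orthogonal to every row, so take v ∝ r_1 × r_3 = ((2)·(-3.5616) - (0)·(0), (0)·(0) - (-2.5616)·(-3.5616), (-2.5616)·(0) - (2)·(0)) ≈ (-7.1231, -9.1231, 0).
  Rescale (multiply by -1 so the first nonzero entry is positive): u = (7.1231, 9.1231, 0).
  ||u|| = √((7.1231)² + (9.1231)² + (0)²) = √(133.9697) ≈ 11.5745,  v_1 = u/||u|| ≈ (0.6154, 0.7882, 0) (||v_1|| = 1).

λ_1 = 7.5616,  λ_2 = 4,  λ_3 = 3.4384;  v_1 ≈ (0.6154, 0.7882, 0)


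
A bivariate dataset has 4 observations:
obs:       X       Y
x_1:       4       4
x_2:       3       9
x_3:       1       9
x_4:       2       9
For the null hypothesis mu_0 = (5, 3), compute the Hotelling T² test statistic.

Step 1 — sample mean vector:
  mean(X) = (4 + 3 + 1 + 2) / 4 = 10/4 = 2.5
  mean(Y) = (4 + 9 + 9 + 9) / 4 = 31/4 = 7.75
  x̄ = (2.5, 7.75),  deviation x̄ - mu_0 = (2.5, 7.75) - (5, 3) = (-2.5, 4.75).

Step 2 — sample covariance matrix, S[i,j] = (1/(n-1)) · Σ_k (x_{k,i} - mean_i) · (x_{k,j} - mean_j), divisor n-1 = 3:
  S[X,X] = ((1.5)·(1.5) + (0.5)·(0.5) + (-1.5)·(-1.5) + (-0.5)·(-0.5)) / 3 = 5/3 = 1.6667
  S[X,Y] = ((1.5)·(-3.75) + (0.5)·(1.25) + (-1.5)·(1.25) + (-0.5)·(1.25)) / 3 = -7.5/3 = -2.5
  S[Y,Y] = ((-3.75)·(-3.75) + (1.25)·(1.25) + (1.25)·(1.25) + (1.25)·(1.25)) / 3 = 18.75/3 = 6.25
  S = [[1.6667, -2.5],
 [-2.5, 6.25]].

Step 3 — invert S. det(S) = 1.6667·6.25 - (-2.5)² = 4.1667.
  S^{-1} = (1/det) · [[d, -b], [-b, a]] = [[1.5, 0.6],
 [0.6, 0.4]].

Step 4 — quadratic form (x̄ - mu_0)^T · S^{-1} · (x̄ - mu_0):
  S^{-1} · (x̄ - mu_0) = (-0.9, 0.4),
  (x̄ - mu_0)^T · [...] = (-2.5)·(-0.9) + (4.75)·(0.4) = 4.15.

Step 5 — scale by n: T² = 4 · 4.15 = 16.6.

T² ≈ 16.6


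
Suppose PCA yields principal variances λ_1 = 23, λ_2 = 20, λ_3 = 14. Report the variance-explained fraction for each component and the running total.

Step 1 — total variance = trace(Sigma) = Σ λ_i = 23 + 20 + 14 = 57.

Step 2 — fraction explained by component i = λ_i / Σ λ:
  PC1: 23/57 = 0.4035
  PC2: 20/57 = 0.3509
  PC3: 14/57 = 0.2456

Step 3 — cumulative fraction after k components = (λ_1 + ... + λ_k) / Σ λ:
  k = 1: 23/57 = 0.4035
  k = 2: (23 + 20)/57 = 43/57 = 0.7544
  k = 3: (23 + 20 + 14)/57 = 57/57 = 1

Summary (fraction, with percent):

explained: PC1 0.4035 (40.35%), PC2 0.3509 (35.09%), PC3 0.2456 (24.56%);  cumulative: 0.4035, 0.7544, 1


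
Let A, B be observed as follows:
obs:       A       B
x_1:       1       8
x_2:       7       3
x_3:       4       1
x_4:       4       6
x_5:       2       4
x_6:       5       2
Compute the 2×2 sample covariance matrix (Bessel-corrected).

Step 1 — column means:
  mean(A) = (1 + 7 + 4 + 4 + 2 + 5) / 6 = 23/6 = 3.8333
  mean(B) = (8 + 3 + 1 + 6 + 4 + 2) / 6 = 24/6 = 4

Step 2 — sample covariance S[i,j] = (1/(n-1)) · Σ_k (x_{k,i} - mean_i) · (x_{k,j} - mean_j), with n-1 = 5.
  S[A,A] = ((-2.8333)·(-2.8333) + (3.1667)·(3.1667) + (0.1667)·(0.1667) + (0.1667)·(0.1667) + (-1.8333)·(-1.8333) + (1.1667)·(1.1667)) / 5 = 22.8333/5 = 4.5667
  S[A,B] = ((-2.8333)·(4) + (3.1667)·(-1) + (0.1667)·(-3) + (0.1667)·(2) + (-1.8333)·(0) + (1.1667)·(-2)) / 5 = -17/5 = -3.4
  S[B,B] = ((4)·(4) + (-1)·(-1) + (-3)·(-3) + (2)·(2) + (0)·(0) + (-2)·(-2)) / 5 = 34/5 = 6.8

S is symmetric (S[j,i] = S[i,j]). Assembling:

S = [[4.5667, -3.4],
 [-3.4, 6.8]]


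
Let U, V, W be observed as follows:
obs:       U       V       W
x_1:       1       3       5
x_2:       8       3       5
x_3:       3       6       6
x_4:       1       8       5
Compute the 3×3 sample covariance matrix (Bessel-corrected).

Step 1 — column means:
  mean(U) = (1 + 8 + 3 + 1) / 4 = 13/4 = 3.25
  mean(V) = (3 + 3 + 6 + 8) / 4 = 20/4 = 5
  mean(W) = (5 + 5 + 6 + 5) / 4 = 21/4 = 5.25

Step 2 — sample covariance S[i,j] = (1/(n-1)) · Σ_k (x_{k,i} - mean_i) · (x_{k,j} - mean_j), with n-1 = 3.
  S[U,U] = ((-2.25)·(-2.25) + (4.75)·(4.75) + (-0.25)·(-0.25) + (-2.25)·(-2.25)) / 3 = 32.75/3 = 10.9167
  S[U,V] = ((-2.25)·(-2) + (4.75)·(-2) + (-0.25)·(1) + (-2.25)·(3)) / 3 = -12/3 = -4
  S[U,W] = ((-2.25)·(-0.25) + (4.75)·(-0.25) + (-0.25)·(0.75) + (-2.25)·(-0.25)) / 3 = -0.25/3 = -0.0833
  S[V,V] = ((-2)·(-2) + (-2)·(-2) + (1)·(1) + (3)·(3)) / 3 = 18/3 = 6
  S[V,W] = ((-2)·(-0.25) + (-2)·(-0.25) + (1)·(0.75) + (3)·(-0.25)) / 3 = 1/3 = 0.3333
  S[W,W] = ((-0.25)·(-0.25) + (-0.25)·(-0.25) + (0.75)·(0.75) + (-0.25)·(-0.25)) / 3 = 0.75/3 = 0.25

S is symmetric (S[j,i] = S[i,j]). Assembling:

S = [[10.9167, -4, -0.0833],
 [-4, 6, 0.3333],
 [-0.0833, 0.3333, 0.25]]


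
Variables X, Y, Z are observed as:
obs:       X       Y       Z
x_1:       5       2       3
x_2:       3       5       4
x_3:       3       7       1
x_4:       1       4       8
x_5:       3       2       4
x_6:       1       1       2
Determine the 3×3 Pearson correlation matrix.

Step 1 — column means:
  mean(X) = (5 + 3 + 3 + 1 + 3 + 1) / 6 = 16/6 = 2.6667
  mean(Y) = (2 + 5 + 7 + 4 + 2 + 1) / 6 = 21/6 = 3.5
  mean(Z) = (3 + 4 + 1 + 8 + 4 + 2) / 6 = 22/6 = 3.6667

Step 2 — sample variances and covariances s[i,j] = (1/(n-1)) · Σ_k (x_{k,i} - mean_i) · (x_{k,j} - mean_j), with n-1 = 5:
  s[X,X] = ((2.3333)·(2.3333) + (0.3333)·(0.3333) + (0.3333)·(0.3333) + (-1.6667)·(-1.6667) + (0.3333)·(0.3333) + (-1.6667)·(-1.6667)) / 5 = 11.3333/5 = 2.2667
  s[X,Y] = ((2.3333)·(-1.5) + (0.3333)·(1.5) + (0.3333)·(3.5) + (-1.6667)·(0.5) + (0.3333)·(-1.5) + (-1.6667)·(-2.5)) / 5 = 1/5 = 0.2
  s[X,Z] = ((2.3333)·(-0.6667) + (0.3333)·(0.3333) + (0.3333)·(-2.6667) + (-1.6667)·(4.3333) + (0.3333)·(0.3333) + (-1.6667)·(-1.6667)) / 5 = -6.6667/5 = -1.3333
  s[Y,Y] = ((-1.5)·(-1.5) + (1.5)·(1.5) + (3.5)·(3.5) + (0.5)·(0.5) + (-1.5)·(-1.5) + (-2.5)·(-2.5)) / 5 = 25.5/5 = 5.1
  s[Y,Z] = ((-1.5)·(-0.6667) + (1.5)·(0.3333) + (3.5)·(-2.6667) + (0.5)·(4.3333) + (-1.5)·(0.3333) + (-2.5)·(-1.6667)) / 5 = -2/5 = -0.4
  s[Z,Z] = ((-0.6667)·(-0.6667) + (0.3333)·(0.3333) + (-2.6667)·(-2.6667) + (4.3333)·(4.3333) + (0.3333)·(0.3333) + (-1.6667)·(-1.6667)) / 5 = 29.3333/5 = 5.8667
  Sample standard deviations s_i = √(s[i,i]):
  s(X) = √(2.2667) = 1.5055
  s(Y) = √(5.1) = 2.2583
  s(Z) = √(5.8667) = 2.4221

Step 3 — r_{ij} = s_{ij} / (s_i · s_j):
  r[X,X] = 1 (diagonal).
  r[X,Y] = 0.2 / (1.5055 · 2.2583) = 0.2 / 3.4 = 0.0588
  r[X,Z] = -1.3333 / (1.5055 · 2.4221) = -1.3333 / 3.6466 = -0.3656
  r[Y,Y] = 1 (diagonal).
  r[Y,Z] = -0.4 / (2.2583 · 2.4221) = -0.4 / 5.4699 = -0.0731
  r[Z,Z] = 1 (diagonal).

R is symmetric with unit diagonal. Assembling:

R = [[1, 0.0588, -0.3656],
 [0.0588, 1, -0.0731],
 [-0.3656, -0.0731, 1]]


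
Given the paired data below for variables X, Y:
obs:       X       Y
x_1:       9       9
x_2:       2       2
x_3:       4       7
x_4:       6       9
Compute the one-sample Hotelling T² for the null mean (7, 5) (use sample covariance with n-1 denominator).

Step 1 — sample mean vector:
  mean(X) = (9 + 2 + 4 + 6) / 4 = 21/4 = 5.25
  mean(Y) = (9 + 2 + 7 + 9) / 4 = 27/4 = 6.75
  x̄ = (5.25, 6.75),  deviation x̄ - mu_0 = (5.25, 6.75) - (7, 5) = (-1.75, 1.75).

Step 2 — sample covariance matrix, S[i,j] = (1/(n-1)) · Σ_k (x_{k,i} - mean_i) · (x_{k,j} - mean_j), divisor n-1 = 3:
  S[X,X] = ((3.75)·(3.75) + (-3.25)·(-3.25) + (-1.25)·(-1.25) + (0.75)·(0.75)) / 3 = 26.75/3 = 8.9167
  S[X,Y] = ((3.75)·(2.25) + (-3.25)·(-4.75) + (-1.25)·(0.25) + (0.75)·(2.25)) / 3 = 25.25/3 = 8.4167
  S[Y,Y] = ((2.25)·(2.25) + (-4.75)·(-4.75) + (0.25)·(0.25) + (2.25)·(2.25)) / 3 = 32.75/3 = 10.9167
  S = [[8.9167, 8.4167],
 [8.4167, 10.9167]].

Step 3 — invert S. det(S) = 8.9167·10.9167 - (8.4167)² = 26.5.
  S^{-1} = (1/det) · [[d, -b], [-b, a]] = [[0.4119, -0.3176],
 [-0.3176, 0.3365]].

Step 4 — quadratic form (x̄ - mu_0)^T · S^{-1} · (x̄ - mu_0):
  S^{-1} · (x̄ - mu_0) = (-1.2767, 1.1447),
  (x̄ - mu_0)^T · [...] = (-1.75)·(-1.2767) + (1.75)·(1.1447) = 4.2374.

Step 5 — scale by n: T² = 4 · 4.2374 = 16.9497.

T² ≈ 16.9497


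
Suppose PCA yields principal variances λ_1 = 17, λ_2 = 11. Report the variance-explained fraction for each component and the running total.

Step 1 — total variance = trace(Sigma) = Σ λ_i = 17 + 11 = 28.

Step 2 — fraction explained by component i = λ_i / Σ λ:
  PC1: 17/28 = 0.6071
  PC2: 11/28 = 0.3929

Step 3 — cumulative fraction after k components = (λ_1 + ... + λ_k) / Σ λ:
  k = 1: 17/28 = 0.6071
  k = 2: (17 + 11)/28 = 28/28 = 1

Summary (fraction, with percent):

explained: PC1 0.6071 (60.71%), PC2 0.3929 (39.29%);  cumulative: 0.6071, 1


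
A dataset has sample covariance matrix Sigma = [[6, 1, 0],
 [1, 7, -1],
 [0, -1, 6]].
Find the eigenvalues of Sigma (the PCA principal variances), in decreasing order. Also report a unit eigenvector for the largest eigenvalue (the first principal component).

Step 1 — characteristic polynomial p(λ) = det(λI - Sigma) = λ³ - tr·λ² + c_1·λ - det, where tr = trace, c_1 = sum of the principal 2×2 minors, det = det(Sigma):
  tr = 6 + 7 + 6 = 19,
  c_1 = (6·7 - (1)²) + (6·6 - (0)²) + (7·6 - (-1)²) = 41 + 36 + 41 = 118,
  det = 6·(7·6 - (-1)²) - (1)·((1)·6 - (-1)·(0)) + (0)·((1)·(-1) - 7·(0)) = 6·(41) - (1)·(6) + (0)·(-1) = 240.
  So p(λ) = λ³ - 19λ² + 118λ - 240.
Step 2 — look for an integer root (rational root theorem: any rational root is an integer divisor of 240). Testing λ = 5:
  p(5) = 125 - 475 + 590 - 240 = 0  ✓
  Dividing out (λ - 5): p(λ) = (λ - 5)(λ² - 14λ + 48).
Step 3 — remaining eigenvalues from the quadratic λ² - 14λ + 48 = 0:
  Δ = 14² - 4·48 = 196 - 192 = 4,  λ = (14 ± √4)/2 = (14 ± 2)/2 = 8 or 6.
  Sorted: λ_1 = 8,  λ_2 = 6,  λ_3 = 5  (check: sum = 19 = tr ✓).

Step 4 — unit eigenvector for λ_1 = 8: v spans the null space of (Sigma - λ_1 I), whose rows are
  r_1 = (-2, 1, 0),  r_2 = (1, -1, -1),  r_3 = (0, -1, -2).
  v is orthogonal to every row, so take v ∝ r_1 × r_2 = ((1)·(-1) - (0)·(-1), (0)·(1) - (-2)·(-1), (-2)·(-1) - (1)·(1)) = (-1, -2, 1).
  Rescale (multiply by -1 so the first nonzero entry is positive): u = (1, 2, -1).
  ||u|| = √((1)² + (2)² + (-1)²) = √(6) ≈ 2.4495,  v_1 = u/||u|| ≈ (0.4082, 0.8165, -0.4082) (||v_1|| = 1).

λ_1 = 8,  λ_2 = 6,  λ_3 = 5;  v_1 ≈ (0.4082, 0.8165, -0.4082)


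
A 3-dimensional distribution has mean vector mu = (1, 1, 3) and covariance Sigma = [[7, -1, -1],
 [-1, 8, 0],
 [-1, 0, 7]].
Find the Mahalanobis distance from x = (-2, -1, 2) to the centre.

Step 1 — centre the observation: (x - mu) = (-3, -2, -1).

Step 2 — invert Sigma (cofactor / det for 3×3, or solve directly):
  Sigma^{-1} = [[0.1485, 0.0186, 0.0212],
 [0.0186, 0.1273, 0.0027],
 [0.0212, 0.0027, 0.1459]].

Step 3 — form the quadratic (x - mu)^T · Sigma^{-1} · (x - mu):
  Sigma^{-1} · (x - mu) = (-0.504, -0.313, -0.2149).
  (x - mu)^T · [Sigma^{-1} · (x - mu)] = (-3)·(-0.504) + (-2)·(-0.313) + (-1)·(-0.2149) = 2.3528.

Step 4 — take square root: d = √(2.3528) ≈ 1.5339.

d(x, mu) = √(2.3528) ≈ 1.5339


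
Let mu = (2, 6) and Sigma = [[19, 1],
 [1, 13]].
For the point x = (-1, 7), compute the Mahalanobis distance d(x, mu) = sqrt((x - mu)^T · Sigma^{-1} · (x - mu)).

Step 1 — centre the observation: (x - mu) = (-3, 1).

Step 2 — invert Sigma. det(Sigma) = 19·13 - (1)² = 246.
  Sigma^{-1} = (1/det) · [[d, -b], [-b, a]] = [[0.0528, -0.0041],
 [-0.0041, 0.0772]].

Step 3 — form the quadratic (x - mu)^T · Sigma^{-1} · (x - mu):
  Sigma^{-1} · (x - mu) = (-0.1626, 0.0894).
  (x - mu)^T · [Sigma^{-1} · (x - mu)] = (-3)·(-0.1626) + (1)·(0.0894) = 0.5772.

Step 4 — take square root: d = √(0.5772) ≈ 0.7598.

d(x, mu) = √(0.5772) ≈ 0.7598


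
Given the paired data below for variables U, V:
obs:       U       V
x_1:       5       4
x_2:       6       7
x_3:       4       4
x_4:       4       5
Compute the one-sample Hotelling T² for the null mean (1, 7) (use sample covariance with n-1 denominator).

Step 1 — sample mean vector:
  mean(U) = (5 + 6 + 4 + 4) / 4 = 19/4 = 4.75
  mean(V) = (4 + 7 + 4 + 5) / 4 = 20/4 = 5
  x̄ = (4.75, 5),  deviation x̄ - mu_0 = (4.75, 5) - (1, 7) = (3.75, -2).

Step 2 — sample covariance matrix, S[i,j] = (1/(n-1)) · Σ_k (x_{k,i} - mean_i) · (x_{k,j} - mean_j), divisor n-1 = 3:
  S[U,U] = ((0.25)·(0.25) + (1.25)·(1.25) + (-0.75)·(-0.75) + (-0.75)·(-0.75)) / 3 = 2.75/3 = 0.9167
  S[U,V] = ((0.25)·(-1) + (1.25)·(2) + (-0.75)·(-1) + (-0.75)·(0)) / 3 = 3/3 = 1
  S[V,V] = ((-1)·(-1) + (2)·(2) + (-1)·(-1) + (0)·(0)) / 3 = 6/3 = 2
  S = [[0.9167, 1],
 [1, 2]].

Step 3 — invert S. det(S) = 0.9167·2 - (1)² = 0.8333.
  S^{-1} = (1/det) · [[d, -b], [-b, a]] = [[2.4, -1.2],
 [-1.2, 1.1]].

Step 4 — quadratic form (x̄ - mu_0)^T · S^{-1} · (x̄ - mu_0):
  S^{-1} · (x̄ - mu_0) = (11.4, -6.7),
  (x̄ - mu_0)^T · [...] = (3.75)·(11.4) + (-2)·(-6.7) = 56.15.

Step 5 — scale by n: T² = 4 · 56.15 = 224.6.

T² ≈ 224.6


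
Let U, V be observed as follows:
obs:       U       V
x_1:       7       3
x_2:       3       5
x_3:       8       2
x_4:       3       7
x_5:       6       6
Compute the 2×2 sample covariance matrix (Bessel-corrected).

Step 1 — column means:
  mean(U) = (7 + 3 + 8 + 3 + 6) / 5 = 27/5 = 5.4
  mean(V) = (3 + 5 + 2 + 7 + 6) / 5 = 23/5 = 4.6

Step 2 — sample covariance S[i,j] = (1/(n-1)) · Σ_k (x_{k,i} - mean_i) · (x_{k,j} - mean_j), with n-1 = 4.
  S[U,U] = ((1.6)·(1.6) + (-2.4)·(-2.4) + (2.6)·(2.6) + (-2.4)·(-2.4) + (0.6)·(0.6)) / 4 = 21.2/4 = 5.3
  S[U,V] = ((1.6)·(-1.6) + (-2.4)·(0.4) + (2.6)·(-2.6) + (-2.4)·(2.4) + (0.6)·(1.4)) / 4 = -15.2/4 = -3.8
  S[V,V] = ((-1.6)·(-1.6) + (0.4)·(0.4) + (-2.6)·(-2.6) + (2.4)·(2.4) + (1.4)·(1.4)) / 4 = 17.2/4 = 4.3

S is symmetric (S[j,i] = S[i,j]). Assembling:

S = [[5.3, -3.8],
 [-3.8, 4.3]]


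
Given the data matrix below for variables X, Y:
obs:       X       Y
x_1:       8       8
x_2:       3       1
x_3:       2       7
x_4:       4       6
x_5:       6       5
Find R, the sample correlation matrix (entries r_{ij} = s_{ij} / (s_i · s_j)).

Step 1 — column means:
  mean(X) = (8 + 3 + 2 + 4 + 6) / 5 = 23/5 = 4.6
  mean(Y) = (8 + 1 + 7 + 6 + 5) / 5 = 27/5 = 5.4

Step 2 — sample variances and covariances s[i,j] = (1/(n-1)) · Σ_k (x_{k,i} - mean_i) · (x_{k,j} - mean_j), with n-1 = 4:
  s[X,X] = ((3.4)·(3.4) + (-1.6)·(-1.6) + (-2.6)·(-2.6) + (-0.6)·(-0.6) + (1.4)·(1.4)) / 4 = 23.2/4 = 5.8
  s[X,Y] = ((3.4)·(2.6) + (-1.6)·(-4.4) + (-2.6)·(1.6) + (-0.6)·(0.6) + (1.4)·(-0.4)) / 4 = 10.8/4 = 2.7
  s[Y,Y] = ((2.6)·(2.6) + (-4.4)·(-4.4) + (1.6)·(1.6) + (0.6)·(0.6) + (-0.4)·(-0.4)) / 4 = 29.2/4 = 7.3
  Sample standard deviations s_i = √(s[i,i]):
  s(X) = √(5.8) = 2.4083
  s(Y) = √(7.3) = 2.7019

Step 3 — r_{ij} = s_{ij} / (s_i · s_j):
  r[X,X] = 1 (diagonal).
  r[X,Y] = 2.7 / (2.4083 · 2.7019) = 2.7 / 6.5069 = 0.4149
  r[Y,Y] = 1 (diagonal).

R is symmetric with unit diagonal. Assembling:

R = [[1, 0.4149],
 [0.4149, 1]]


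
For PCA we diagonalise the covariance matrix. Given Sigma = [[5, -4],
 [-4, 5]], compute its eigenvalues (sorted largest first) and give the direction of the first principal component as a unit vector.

Step 1 — characteristic polynomial of 2×2 Sigma:
  det(Sigma - λI) = λ² - trace · λ + det = 0.
  trace = 5 + 5 = 10, det = 5·5 - (-4)² = 9.
Step 2 — discriminant:
  Δ = trace² - 4·det = 100 - 36 = 64.
Step 3 — eigenvalues:
  λ = (trace ± √Δ)/2 = (10 ± 8)/2,
  λ_1 = 9,  λ_2 = 1.

Step 4 — unit eigenvector for λ_1: solve (Sigma - λ_1 I)v = 0. First row:
  (5 - 9)·v_x + (-4)·v_y = 0, i.e. (-4)·v_x + (-4)·v_y = 0,
  so v ∝ (b, λ_1 - a) = (-4, 4); multiply by -1 so the first entry is positive: u = (4, -4).
  ||u|| = √((4)² + (-4)²) = √(32) ≈ 5.6569,
  v_1 = u/||u|| ≈ (0.7071, -0.7071) (||v_1|| = 1).

λ_1 = 9,  λ_2 = 1;  v_1 ≈ (0.7071, -0.7071)


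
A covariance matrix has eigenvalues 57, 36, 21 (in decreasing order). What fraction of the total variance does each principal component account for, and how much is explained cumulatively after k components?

Step 1 — total variance = trace(Sigma) = Σ λ_i = 57 + 36 + 21 = 114.

Step 2 — fraction explained by component i = λ_i / Σ λ:
  PC1: 57/114 = 0.5
  PC2: 36/114 = 0.3158
  PC3: 21/114 = 0.1842

Step 3 — cumulative fraction after k components = (λ_1 + ... + λ_k) / Σ λ:
  k = 1: 57/114 = 0.5
  k = 2: (57 + 36)/114 = 93/114 = 0.8158
  k = 3: (57 + 36 + 21)/114 = 114/114 = 1

Summary (fraction, with percent):

explained: PC1 0.5 (50%), PC2 0.3158 (31.58%), PC3 0.1842 (18.42%);  cumulative: 0.5, 0.8158, 1


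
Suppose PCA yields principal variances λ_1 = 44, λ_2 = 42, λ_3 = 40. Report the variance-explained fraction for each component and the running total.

Step 1 — total variance = trace(Sigma) = Σ λ_i = 44 + 42 + 40 = 126.

Step 2 — fraction explained by component i = λ_i / Σ λ:
  PC1: 44/126 = 0.3492
  PC2: 42/126 = 0.3333
  PC3: 40/126 = 0.3175

Step 3 — cumulative fraction after k components = (λ_1 + ... + λ_k) / Σ λ:
  k = 1: 44/126 = 0.3492
  k = 2: (44 + 42)/126 = 86/126 = 0.6825
  k = 3: (44 + 42 + 40)/126 = 126/126 = 1

Summary (fraction, with percent):

explained: PC1 0.3492 (34.92%), PC2 0.3333 (33.33%), PC3 0.3175 (31.75%);  cumulative: 0.3492, 0.6825, 1


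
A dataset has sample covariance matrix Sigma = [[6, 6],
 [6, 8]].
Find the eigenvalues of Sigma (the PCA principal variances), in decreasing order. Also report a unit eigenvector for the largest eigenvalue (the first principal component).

Step 1 — characteristic polynomial of 2×2 Sigma:
  det(Sigma - λI) = λ² - trace · λ + det = 0.
  trace = 6 + 8 = 14, det = 6·8 - (6)² = 12.
Step 2 — discriminant:
  Δ = trace² - 4·det = 196 - 48 = 148.
Step 3 — eigenvalues:
  λ = (trace ± √Δ)/2 = (14 ± 12.1655)/2,
  λ_1 = 13.0828,  λ_2 = 0.9172.

Step 4 — unit eigenvector for λ_1: solve (Sigma - λ_1 I)v = 0. First row:
  (6 - 13.0828)·v_x + (6)·v_y = 0, i.e. (-7.0828)·v_x + (6)·v_y = 0,
  so v ∝ (b, λ_1 - a) = (6, 7.0828) = u.
  ||u|| = √((6)² + (7.0828)²) = √(86.1655) ≈ 9.2825,
  v_1 = u/||u|| ≈ (0.6464, 0.763) (||v_1|| = 1).

λ_1 = 13.0828,  λ_2 = 0.9172;  v_1 ≈ (0.6464, 0.763)


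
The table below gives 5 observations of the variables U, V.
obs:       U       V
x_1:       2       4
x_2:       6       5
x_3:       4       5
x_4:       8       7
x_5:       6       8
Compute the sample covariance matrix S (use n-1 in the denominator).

Step 1 — column means:
  mean(U) = (2 + 6 + 4 + 8 + 6) / 5 = 26/5 = 5.2
  mean(V) = (4 + 5 + 5 + 7 + 8) / 5 = 29/5 = 5.8

Step 2 — sample covariance S[i,j] = (1/(n-1)) · Σ_k (x_{k,i} - mean_i) · (x_{k,j} - mean_j), with n-1 = 4.
  S[U,U] = ((-3.2)·(-3.2) + (0.8)·(0.8) + (-1.2)·(-1.2) + (2.8)·(2.8) + (0.8)·(0.8)) / 4 = 20.8/4 = 5.2
  S[U,V] = ((-3.2)·(-1.8) + (0.8)·(-0.8) + (-1.2)·(-0.8) + (2.8)·(1.2) + (0.8)·(2.2)) / 4 = 11.2/4 = 2.8
  S[V,V] = ((-1.8)·(-1.8) + (-0.8)·(-0.8) + (-0.8)·(-0.8) + (1.2)·(1.2) + (2.2)·(2.2)) / 4 = 10.8/4 = 2.7

S is symmetric (S[j,i] = S[i,j]). Assembling:

S = [[5.2, 2.8],
 [2.8, 2.7]]


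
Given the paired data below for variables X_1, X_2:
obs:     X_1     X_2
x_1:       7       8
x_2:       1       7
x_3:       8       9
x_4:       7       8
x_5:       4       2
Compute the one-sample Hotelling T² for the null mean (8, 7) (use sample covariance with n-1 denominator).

Step 1 — sample mean vector:
  mean(X_1) = (7 + 1 + 8 + 7 + 4) / 5 = 27/5 = 5.4
  mean(X_2) = (8 + 7 + 9 + 8 + 2) / 5 = 34/5 = 6.8
  x̄ = (5.4, 6.8),  deviation x̄ - mu_0 = (5.4, 6.8) - (8, 7) = (-2.6, -0.2).

Step 2 — sample covariance matrix, S[i,j] = (1/(n-1)) · Σ_k (x_{k,i} - mean_i) · (x_{k,j} - mean_j), divisor n-1 = 4:
  S[X_1,X_1] = ((1.6)·(1.6) + (-4.4)·(-4.4) + (2.6)·(2.6) + (1.6)·(1.6) + (-1.4)·(-1.4)) / 4 = 33.2/4 = 8.3
  S[X_1,X_2] = ((1.6)·(1.2) + (-4.4)·(0.2) + (2.6)·(2.2) + (1.6)·(1.2) + (-1.4)·(-4.8)) / 4 = 15.4/4 = 3.85
  S[X_2,X_2] = ((1.2)·(1.2) + (0.2)·(0.2) + (2.2)·(2.2) + (1.2)·(1.2) + (-4.8)·(-4.8)) / 4 = 30.8/4 = 7.7
  S = [[8.3, 3.85],
 [3.85, 7.7]].

Step 3 — invert S. det(S) = 8.3·7.7 - (3.85)² = 49.0875.
  S^{-1} = (1/det) · [[d, -b], [-b, a]] = [[0.1569, -0.0784],
 [-0.0784, 0.1691]].

Step 4 — quadratic form (x̄ - mu_0)^T · S^{-1} · (x̄ - mu_0):
  S^{-1} · (x̄ - mu_0) = (-0.3922, 0.1701),
  (x̄ - mu_0)^T · [...] = (-2.6)·(-0.3922) + (-0.2)·(0.1701) = 0.9856.

Step 5 — scale by n: T² = 5 · 0.9856 = 4.9279.

T² ≈ 4.9279


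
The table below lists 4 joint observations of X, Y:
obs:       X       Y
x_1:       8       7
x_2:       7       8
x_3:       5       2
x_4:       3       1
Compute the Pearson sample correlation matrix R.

Step 1 — column means:
  mean(X) = (8 + 7 + 5 + 3) / 4 = 23/4 = 5.75
  mean(Y) = (7 + 8 + 2 + 1) / 4 = 18/4 = 4.5

Step 2 — sample variances and covariances s[i,j] = (1/(n-1)) · Σ_k (x_{k,i} - mean_i) · (x_{k,j} - mean_j), with n-1 = 3:
  s[X,X] = ((2.25)·(2.25) + (1.25)·(1.25) + (-0.75)·(-0.75) + (-2.75)·(-2.75)) / 3 = 14.75/3 = 4.9167
  s[X,Y] = ((2.25)·(2.5) + (1.25)·(3.5) + (-0.75)·(-2.5) + (-2.75)·(-3.5)) / 3 = 21.5/3 = 7.1667
  s[Y,Y] = ((2.5)·(2.5) + (3.5)·(3.5) + (-2.5)·(-2.5) + (-3.5)·(-3.5)) / 3 = 37/3 = 12.3333
  Sample standard deviations s_i = √(s[i,i]):
  s(X) = √(4.9167) = 2.2174
  s(Y) = √(12.3333) = 3.5119

Step 3 — r_{ij} = s_{ij} / (s_i · s_j):
  r[X,X] = 1 (diagonal).
  r[X,Y] = 7.1667 / (2.2174 · 3.5119) = 7.1667 / 7.7871 = 0.9203
  r[Y,Y] = 1 (diagonal).

R is symmetric with unit diagonal. Assembling:

R = [[1, 0.9203],
 [0.9203, 1]]


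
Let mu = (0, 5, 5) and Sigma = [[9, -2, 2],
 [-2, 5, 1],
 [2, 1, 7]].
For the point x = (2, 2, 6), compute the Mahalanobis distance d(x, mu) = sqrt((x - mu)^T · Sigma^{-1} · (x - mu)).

Step 1 — centre the observation: (x - mu) = (2, -3, 1).

Step 2 — invert Sigma (cofactor / det for 3×3, or solve directly):
  Sigma^{-1} = [[0.136, 0.064, -0.048],
 [0.064, 0.236, -0.052],
 [-0.048, -0.052, 0.164]].

Step 3 — form the quadratic (x - mu)^T · Sigma^{-1} · (x - mu):
  Sigma^{-1} · (x - mu) = (0.032, -0.632, 0.224).
  (x - mu)^T · [Sigma^{-1} · (x - mu)] = (2)·(0.032) + (-3)·(-0.632) + (1)·(0.224) = 2.184.

Step 4 — take square root: d = √(2.184) ≈ 1.4778.

d(x, mu) = √(2.184) ≈ 1.4778


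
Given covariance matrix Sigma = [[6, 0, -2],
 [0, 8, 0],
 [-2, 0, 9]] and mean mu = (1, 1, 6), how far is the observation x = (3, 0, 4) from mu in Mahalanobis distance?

Step 1 — centre the observation: (x - mu) = (2, -1, -2).

Step 2 — invert Sigma (cofactor / det for 3×3, or solve directly):
  Sigma^{-1} = [[0.18, 0, 0.04],
 [0, 0.125, 0],
 [0.04, 0, 0.12]].

Step 3 — form the quadratic (x - mu)^T · Sigma^{-1} · (x - mu):
  Sigma^{-1} · (x - mu) = (0.28, -0.125, -0.16).
  (x - mu)^T · [Sigma^{-1} · (x - mu)] = (2)·(0.28) + (-1)·(-0.125) + (-2)·(-0.16) = 1.005.

Step 4 — take square root: d = √(1.005) ≈ 1.0025.

d(x, mu) = √(1.005) ≈ 1.0025


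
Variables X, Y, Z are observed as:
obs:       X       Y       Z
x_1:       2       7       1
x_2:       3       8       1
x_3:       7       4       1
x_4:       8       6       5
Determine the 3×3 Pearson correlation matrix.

Step 1 — column means:
  mean(X) = (2 + 3 + 7 + 8) / 4 = 20/4 = 5
  mean(Y) = (7 + 8 + 4 + 6) / 4 = 25/4 = 6.25
  mean(Z) = (1 + 1 + 1 + 5) / 4 = 8/4 = 2

Step 2 — sample variances and covariances s[i,j] = (1/(n-1)) · Σ_k (x_{k,i} - mean_i) · (x_{k,j} - mean_j), with n-1 = 3:
  s[X,X] = ((-3)·(-3) + (-2)·(-2) + (2)·(2) + (3)·(3)) / 3 = 26/3 = 8.6667
  s[X,Y] = ((-3)·(0.75) + (-2)·(1.75) + (2)·(-2.25) + (3)·(-0.25)) / 3 = -11/3 = -3.6667
  s[X,Z] = ((-3)·(-1) + (-2)·(-1) + (2)·(-1) + (3)·(3)) / 3 = 12/3 = 4
  s[Y,Y] = ((0.75)·(0.75) + (1.75)·(1.75) + (-2.25)·(-2.25) + (-0.25)·(-0.25)) / 3 = 8.75/3 = 2.9167
  s[Y,Z] = ((0.75)·(-1) + (1.75)·(-1) + (-2.25)·(-1) + (-0.25)·(3)) / 3 = -1/3 = -0.3333
  s[Z,Z] = ((-1)·(-1) + (-1)·(-1) + (-1)·(-1) + (3)·(3)) / 3 = 12/3 = 4
  Sample standard deviations s_i = √(s[i,i]):
  s(X) = √(8.6667) = 2.9439
  s(Y) = √(2.9167) = 1.7078
  s(Z) = √(4) = 2

Step 3 — r_{ij} = s_{ij} / (s_i · s_j):
  r[X,X] = 1 (diagonal).
  r[X,Y] = -3.6667 / (2.9439 · 1.7078) = -3.6667 / 5.0277 = -0.7293
  r[X,Z] = 4 / (2.9439 · 2) = 4 / 5.8878 = 0.6794
  r[Y,Y] = 1 (diagonal).
  r[Y,Z] = -0.3333 / (1.7078 · 2) = -0.3333 / 3.4157 = -0.0976
  r[Z,Z] = 1 (diagonal).

R is symmetric with unit diagonal. Assembling:

R = [[1, -0.7293, 0.6794],
 [-0.7293, 1, -0.0976],
 [0.6794, -0.0976, 1]]


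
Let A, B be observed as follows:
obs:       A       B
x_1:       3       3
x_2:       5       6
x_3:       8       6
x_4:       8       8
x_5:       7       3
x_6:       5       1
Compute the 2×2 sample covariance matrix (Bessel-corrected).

Step 1 — column means:
  mean(A) = (3 + 5 + 8 + 8 + 7 + 5) / 6 = 36/6 = 6
  mean(B) = (3 + 6 + 6 + 8 + 3 + 1) / 6 = 27/6 = 4.5

Step 2 — sample covariance S[i,j] = (1/(n-1)) · Σ_k (x_{k,i} - mean_i) · (x_{k,j} - mean_j), with n-1 = 5.
  S[A,A] = ((-3)·(-3) + (-1)·(-1) + (2)·(2) + (2)·(2) + (1)·(1) + (-1)·(-1)) / 5 = 20/5 = 4
  S[A,B] = ((-3)·(-1.5) + (-1)·(1.5) + (2)·(1.5) + (2)·(3.5) + (1)·(-1.5) + (-1)·(-3.5)) / 5 = 15/5 = 3
  S[B,B] = ((-1.5)·(-1.5) + (1.5)·(1.5) + (1.5)·(1.5) + (3.5)·(3.5) + (-1.5)·(-1.5) + (-3.5)·(-3.5)) / 5 = 33.5/5 = 6.7

S is symmetric (S[j,i] = S[i,j]). Assembling:

S = [[4, 3],
 [3, 6.7]]


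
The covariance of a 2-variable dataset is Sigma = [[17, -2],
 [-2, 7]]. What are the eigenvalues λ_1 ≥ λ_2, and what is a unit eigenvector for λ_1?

Step 1 — characteristic polynomial of 2×2 Sigma:
  det(Sigma - λI) = λ² - trace · λ + det = 0.
  trace = 17 + 7 = 24, det = 17·7 - (-2)² = 115.
Step 2 — discriminant:
  Δ = trace² - 4·det = 576 - 460 = 116.
Step 3 — eigenvalues:
  λ = (trace ± √Δ)/2 = (24 ± 10.7703)/2,
  λ_1 = 17.3852,  λ_2 = 6.6148.

Step 4 — unit eigenvector for λ_1: solve (Sigma - λ_1 I)v = 0. First row:
  (17 - 17.3852)·v_x + (-2)·v_y = 0, i.e. (-0.3852)·v_x + (-2)·v_y = 0,
  so v ∝ (b, λ_1 - a) = (-2, 0.3852); multiply by -1 so the first entry is positive: u = (2, -0.3852).
  ||u|| = √((2)² + (-0.3852)²) = √(4.1484) ≈ 2.0368,
  v_1 = u/||u|| ≈ (0.982, -0.1891) (||v_1|| = 1).

λ_1 = 17.3852,  λ_2 = 6.6148;  v_1 ≈ (0.982, -0.1891)


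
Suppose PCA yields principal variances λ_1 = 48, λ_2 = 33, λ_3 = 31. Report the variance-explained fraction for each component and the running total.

Step 1 — total variance = trace(Sigma) = Σ λ_i = 48 + 33 + 31 = 112.

Step 2 — fraction explained by component i = λ_i / Σ λ:
  PC1: 48/112 = 0.4286
  PC2: 33/112 = 0.2946
  PC3: 31/112 = 0.2768

Step 3 — cumulative fraction after k components = (λ_1 + ... + λ_k) / Σ λ:
  k = 1: 48/112 = 0.4286
  k = 2: (48 + 33)/112 = 81/112 = 0.7232
  k = 3: (48 + 33 + 31)/112 = 112/112 = 1

Summary (fraction, with percent):

explained: PC1 0.4286 (42.86%), PC2 0.2946 (29.46%), PC3 0.2768 (27.68%);  cumulative: 0.4286, 0.7232, 1


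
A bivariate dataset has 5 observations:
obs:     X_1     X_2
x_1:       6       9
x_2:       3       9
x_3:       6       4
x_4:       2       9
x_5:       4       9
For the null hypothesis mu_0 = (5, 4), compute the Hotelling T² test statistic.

Step 1 — sample mean vector:
  mean(X_1) = (6 + 3 + 6 + 2 + 4) / 5 = 21/5 = 4.2
  mean(X_2) = (9 + 9 + 4 + 9 + 9) / 5 = 40/5 = 8
  x̄ = (4.2, 8),  deviation x̄ - mu_0 = (4.2, 8) - (5, 4) = (-0.8, 4).

Step 2 — sample covariance matrix, S[i,j] = (1/(n-1)) · Σ_k (x_{k,i} - mean_i) · (x_{k,j} - mean_j), divisor n-1 = 4:
  S[X_1,X_1] = ((1.8)·(1.8) + (-1.2)·(-1.2) + (1.8)·(1.8) + (-2.2)·(-2.2) + (-0.2)·(-0.2)) / 4 = 12.8/4 = 3.2
  S[X_1,X_2] = ((1.8)·(1) + (-1.2)·(1) + (1.8)·(-4) + (-2.2)·(1) + (-0.2)·(1)) / 4 = -9/4 = -2.25
  S[X_2,X_2] = ((1)·(1) + (1)·(1) + (-4)·(-4) + (1)·(1) + (1)·(1)) / 4 = 20/4 = 5
  S = [[3.2, -2.25],
 [-2.25, 5]].

Step 3 — invert S. det(S) = 3.2·5 - (-2.25)² = 10.9375.
  S^{-1} = (1/det) · [[d, -b], [-b, a]] = [[0.4571, 0.2057],
 [0.2057, 0.2926]].

Step 4 — quadratic form (x̄ - mu_0)^T · S^{-1} · (x̄ - mu_0):
  S^{-1} · (x̄ - mu_0) = (0.4571, 1.0057),
  (x̄ - mu_0)^T · [...] = (-0.8)·(0.4571) + (4)·(1.0057) = 3.6571.

Step 5 — scale by n: T² = 5 · 3.6571 = 18.2857.

T² ≈ 18.2857


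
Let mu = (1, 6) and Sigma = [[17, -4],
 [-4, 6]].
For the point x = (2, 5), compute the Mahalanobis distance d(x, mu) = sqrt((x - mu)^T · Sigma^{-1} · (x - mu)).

Step 1 — centre the observation: (x - mu) = (1, -1).

Step 2 — invert Sigma. det(Sigma) = 17·6 - (-4)² = 86.
  Sigma^{-1} = (1/det) · [[d, -b], [-b, a]] = [[0.0698, 0.0465],
 [0.0465, 0.1977]].

Step 3 — form the quadratic (x - mu)^T · Sigma^{-1} · (x - mu):
  Sigma^{-1} · (x - mu) = (0.0233, -0.1512).
  (x - mu)^T · [Sigma^{-1} · (x - mu)] = (1)·(0.0233) + (-1)·(-0.1512) = 0.1744.

Step 4 — take square root: d = √(0.1744) ≈ 0.4176.

d(x, mu) = √(0.1744) ≈ 0.4176


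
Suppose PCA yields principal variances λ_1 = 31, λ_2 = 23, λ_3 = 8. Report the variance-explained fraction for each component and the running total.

Step 1 — total variance = trace(Sigma) = Σ λ_i = 31 + 23 + 8 = 62.

Step 2 — fraction explained by component i = λ_i / Σ λ:
  PC1: 31/62 = 0.5
  PC2: 23/62 = 0.371
  PC3: 8/62 = 0.129

Step 3 — cumulative fraction after k components = (λ_1 + ... + λ_k) / Σ λ:
  k = 1: 31/62 = 0.5
  k = 2: (31 + 23)/62 = 54/62 = 0.871
  k = 3: (31 + 23 + 8)/62 = 62/62 = 1

Summary (fraction, with percent):

explained: PC1 0.5 (50%), PC2 0.371 (37.1%), PC3 0.129 (12.9%);  cumulative: 0.5, 0.871, 1


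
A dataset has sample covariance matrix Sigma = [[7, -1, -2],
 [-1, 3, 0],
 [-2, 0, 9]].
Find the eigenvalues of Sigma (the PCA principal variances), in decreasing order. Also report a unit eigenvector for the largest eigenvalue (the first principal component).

Step 1 — characteristic polynomial p(λ) = det(λI - Sigma) = λ³ - tr·λ² + c_1·λ - det, where tr = trace, c_1 = sum of the principal 2×2 minors, det = det(Sigma):
  tr = 7 + 3 + 9 = 19,
  c_1 = (7·3 - (-1)²) + (7·9 - (-2)²) + (3·9 - (0)²) = 20 + 59 + 27 = 106,
  det = 7·(3·9 - (0)²) - (-1)·((-1)·9 - (0)·(-2)) + (-2)·((-1)·(0) - 3·(-2)) = 7·(27) - (-1)·(-9) + (-2)·(6) = 168.
  So p(λ) = λ³ - 19λ² + 106λ - 168.
Step 2 — look for an integer root (rational root theorem: any rational root is an integer divisor of 168). Testing λ = 6:
  p(6) = 216 - 684 + 636 - 168 = 0  ✓
  Dividing out (λ - 6): p(λ) = (λ - 6)(λ² - 13λ + 28).
Step 3 — remaining eigenvalues from the quadratic λ² - 13λ + 28 = 0:
  Δ = 13² - 4·28 = 169 - 112 = 57,  λ = (13 ± √57)/2 = (13 ± 7.5498)/2 ≈ 10.2749 or 2.7251.
  Sorted: λ_1 = 10.2749,  λ_2 = 6,  λ_3 = 2.7251  (check: sum = 19 = tr ✓).

Step 4 — unit eigenvector for λ_1 ≈ 10.2749: v spans the null space of (Sigma - λ_1 I), whose rows are
  r_1 = (-3.2749, -1, -2),  r_2 = (-1, -7.2749, 0),  r_3 = (-2, 0, -1.2749).
  v is orthogonal to every row, so take v ∝ r_1 × r_2 = ((-1)·(0) - (-2)·(-7.2749), (-2)·(-1) - (-3.2749)·(0), (-3.2749)·(-7.2749) - (-1)·(-1)) ≈ (-14.5498, 2, 22.8248).
  Rescale (multiply by -1 so the first nonzero entry is positive): u = (14.5498, -2, -22.8248).
  ||u|| = √((14.5498)² + (-2)² + (-22.8248)²) = √(736.667) ≈ 27.1416,  v_1 = u/||u|| ≈ (0.5361, -0.0737, -0.841) (||v_1|| = 1).

λ_1 = 10.2749,  λ_2 = 6,  λ_3 = 2.7251;  v_1 ≈ (0.5361, -0.0737, -0.841)


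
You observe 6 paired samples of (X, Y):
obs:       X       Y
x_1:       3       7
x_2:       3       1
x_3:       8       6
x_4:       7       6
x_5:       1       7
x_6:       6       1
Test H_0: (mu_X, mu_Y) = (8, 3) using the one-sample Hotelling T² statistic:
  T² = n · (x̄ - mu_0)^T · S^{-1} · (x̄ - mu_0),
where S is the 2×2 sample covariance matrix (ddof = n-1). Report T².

Step 1 — sample mean vector:
  mean(X) = (3 + 3 + 8 + 7 + 1 + 6) / 6 = 28/6 = 4.6667
  mean(Y) = (7 + 1 + 6 + 6 + 7 + 1) / 6 = 28/6 = 4.6667
  x̄ = (4.6667, 4.6667),  deviation x̄ - mu_0 = (4.6667, 4.6667) - (8, 3) = (-3.3333, 1.6667).

Step 2 — sample covariance matrix, S[i,j] = (1/(n-1)) · Σ_k (x_{k,i} - mean_i) · (x_{k,j} - mean_j), divisor n-1 = 5:
  S[X,X] = ((-1.6667)·(-1.6667) + (-1.6667)·(-1.6667) + (3.3333)·(3.3333) + (2.3333)·(2.3333) + (-3.6667)·(-3.6667) + (1.3333)·(1.3333)) / 5 = 37.3333/5 = 7.4667
  S[X,Y] = ((-1.6667)·(2.3333) + (-1.6667)·(-3.6667) + (3.3333)·(1.3333) + (2.3333)·(1.3333) + (-3.6667)·(2.3333) + (1.3333)·(-3.6667)) / 5 = -3.6667/5 = -0.7333
  S[Y,Y] = ((2.3333)·(2.3333) + (-3.6667)·(-3.6667) + (1.3333)·(1.3333) + (1.3333)·(1.3333) + (2.3333)·(2.3333) + (-3.6667)·(-3.6667)) / 5 = 41.3333/5 = 8.2667
  S = [[7.4667, -0.7333],
 [-0.7333, 8.2667]].

Step 3 — invert S. det(S) = 7.4667·8.2667 - (-0.7333)² = 61.1867.
  S^{-1} = (1/det) · [[d, -b], [-b, a]] = [[0.1351, 0.012],
 [0.012, 0.122]].

Step 4 — quadratic form (x̄ - mu_0)^T · S^{-1} · (x̄ - mu_0):
  S^{-1} · (x̄ - mu_0) = (-0.4304, 0.1634),
  (x̄ - mu_0)^T · [...] = (-3.3333)·(-0.4304) + (1.6667)·(0.1634) = 1.707.

Step 5 — scale by n: T² = 6 · 1.707 = 10.2419.

T² ≈ 10.2419
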